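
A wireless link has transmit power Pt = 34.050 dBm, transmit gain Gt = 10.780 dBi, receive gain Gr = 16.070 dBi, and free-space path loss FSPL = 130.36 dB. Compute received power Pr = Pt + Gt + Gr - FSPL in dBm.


Pr = 34.050 + 10.780 + 16.070 - 130.36 = -69.46 dBm

-69.46 dBm


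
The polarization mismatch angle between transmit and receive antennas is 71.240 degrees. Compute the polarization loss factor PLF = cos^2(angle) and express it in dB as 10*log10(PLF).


PLF_linear = cos^2(71.240 deg) = 0.1034296
PLF_dB = 10 * log10(0.1034296) = -9.854 dB

-9.854 dB


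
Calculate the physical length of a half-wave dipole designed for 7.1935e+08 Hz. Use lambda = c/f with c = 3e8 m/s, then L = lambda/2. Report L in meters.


lambda = c / f = 3.0000e+08 / 7.1935e+08 = 0.4170432 m
L = lambda / 2 = 0.4170432 / 2 = 0.2085 m

0.2085 m


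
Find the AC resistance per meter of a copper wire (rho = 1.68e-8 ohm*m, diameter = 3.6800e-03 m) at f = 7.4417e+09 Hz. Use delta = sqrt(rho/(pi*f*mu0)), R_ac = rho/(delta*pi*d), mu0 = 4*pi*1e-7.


delta = sqrt(1.68e-8 / (pi * 7.4417e+09 * 4*pi*1e-7)) = 7.562035e-07 m
R_ac = 1.68e-8 / (7.562035e-07 * pi * 3.6800e-03) = 1.922 ohm/m

1.922 ohm/m


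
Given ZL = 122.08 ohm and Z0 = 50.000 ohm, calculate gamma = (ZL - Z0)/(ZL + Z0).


gamma = (122.08 - 50.000) / (122.08 + 50.000) = 0.4189

0.4189


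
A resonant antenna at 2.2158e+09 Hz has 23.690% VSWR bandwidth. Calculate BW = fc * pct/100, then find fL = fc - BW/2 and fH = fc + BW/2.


BW = 2.2158e+09 * 23.690/100 = 5.249230e+08 Hz
fL = 2.2158e+09 - 5.249230e+08/2 = 1.953e+09 Hz
fH = 2.2158e+09 + 5.249230e+08/2 = 2.478e+09 Hz

BW=5.249e+08 Hz, fL=1.953e+09 Hz, fH=2.478e+09 Hz


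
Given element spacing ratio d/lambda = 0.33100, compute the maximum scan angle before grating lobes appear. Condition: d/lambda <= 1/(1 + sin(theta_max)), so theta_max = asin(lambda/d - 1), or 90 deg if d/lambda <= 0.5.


lambda/d - 1 = 1/0.33100 - 1 = 2.021148 >= 1
d/lambda <= 0.5, so the array can scan to endfire without grating lobes: theta_max = 90 deg

90 deg


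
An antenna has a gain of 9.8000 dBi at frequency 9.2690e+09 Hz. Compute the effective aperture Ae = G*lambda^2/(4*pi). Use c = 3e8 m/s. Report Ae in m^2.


lambda = c / f = 3.0000e+08 / 9.2690e+09 = 0.03236595 m
G_linear = 10^(9.8000/10) = 9.549926
Ae = G_linear * lambda^2 / (4*pi) = 9.549926 * 0.03236595^2 / (4*pi) = 7.961e-04 m^2

7.961e-04 m^2


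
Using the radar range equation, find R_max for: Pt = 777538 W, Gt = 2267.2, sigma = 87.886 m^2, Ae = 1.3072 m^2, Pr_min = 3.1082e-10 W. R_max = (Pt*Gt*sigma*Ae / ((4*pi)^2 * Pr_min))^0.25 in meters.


R^4 = 777538*2267.2*87.886*1.3072 / ((4*pi)^2 * 3.1082e-10) = 4.126145e+18
R_max = 4.126145e+18^0.25 = 45070 m

45070 m


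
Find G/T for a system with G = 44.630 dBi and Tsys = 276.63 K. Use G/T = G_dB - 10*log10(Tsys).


G/T = 44.630 - 10*log10(276.63) = 44.630 - 24.41899 = 20.21 dB/K

20.21 dB/K


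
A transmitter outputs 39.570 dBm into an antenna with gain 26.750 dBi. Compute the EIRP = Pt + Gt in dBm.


EIRP = Pt + Gt = 39.570 + 26.750 = 66.32 dBm

66.32 dBm


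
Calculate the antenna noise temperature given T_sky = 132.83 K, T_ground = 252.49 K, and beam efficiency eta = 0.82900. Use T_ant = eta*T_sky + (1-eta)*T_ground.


T_ant = 0.82900 * 132.83 + (1 - 0.82900) * 252.49 = 153.3 K

153.3 K


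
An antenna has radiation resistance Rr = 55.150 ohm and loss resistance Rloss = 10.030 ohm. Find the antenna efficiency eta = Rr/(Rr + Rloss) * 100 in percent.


eta = 55.150 / (55.150 + 10.030) * 100 = 84.61%

84.61%


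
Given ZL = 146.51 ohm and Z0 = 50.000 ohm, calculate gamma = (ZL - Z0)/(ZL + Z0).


gamma = (146.51 - 50.000) / (146.51 + 50.000) = 0.4911

0.4911


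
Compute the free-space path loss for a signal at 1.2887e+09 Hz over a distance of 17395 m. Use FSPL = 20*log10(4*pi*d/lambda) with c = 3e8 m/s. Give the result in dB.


lambda = c / f = 3.0000e+08 / 1.2887e+09 = 0.2327927 m
FSPL = 20 * log10(4*pi*17395/0.2327927) = 119.5 dB

119.5 dB


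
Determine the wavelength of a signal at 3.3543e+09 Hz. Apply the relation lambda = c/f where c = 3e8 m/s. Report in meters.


lambda = c / f = 3.0000e+08 / 3.3543e+09 = 0.08944 m

0.08944 m


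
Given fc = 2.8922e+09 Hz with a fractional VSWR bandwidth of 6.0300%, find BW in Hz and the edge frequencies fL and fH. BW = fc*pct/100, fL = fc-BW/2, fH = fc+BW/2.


BW = 2.8922e+09 * 6.0300/100 = 1.743997e+08 Hz
fL = 2.8922e+09 - 1.743997e+08/2 = 2.805e+09 Hz
fH = 2.8922e+09 + 1.743997e+08/2 = 2.979e+09 Hz

BW=1.744e+08 Hz, fL=2.805e+09 Hz, fH=2.979e+09 Hz


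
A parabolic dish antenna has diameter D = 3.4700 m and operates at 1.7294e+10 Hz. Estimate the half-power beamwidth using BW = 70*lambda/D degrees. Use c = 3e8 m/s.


lambda = c / f = 3.0000e+08 / 1.7294e+10 = 0.01734706 m
BW = 70 * 0.01734706 / 3.4700 = 0.3499 deg

0.3499 deg


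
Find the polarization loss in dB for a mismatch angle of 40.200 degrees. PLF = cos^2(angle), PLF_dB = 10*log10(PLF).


PLF_linear = cos^2(40.200 deg) = 0.5833844
PLF_dB = 10 * log10(0.5833844) = -2.340 dB

-2.340 dB


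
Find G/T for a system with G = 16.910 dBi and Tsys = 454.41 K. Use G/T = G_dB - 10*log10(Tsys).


G/T = 16.910 - 10*log10(454.41) = 16.910 - 26.57448 = -9.664 dB/K

-9.664 dB/K


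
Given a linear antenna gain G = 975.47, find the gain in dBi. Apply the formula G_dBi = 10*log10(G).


G_dBi = 10 * log10(975.47) = 29.89 dBi

29.89 dBi


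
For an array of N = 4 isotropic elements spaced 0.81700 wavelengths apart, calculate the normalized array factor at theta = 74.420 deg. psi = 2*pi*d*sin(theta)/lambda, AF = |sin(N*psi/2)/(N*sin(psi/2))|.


psi = 2*pi*0.81700*sin(74.420 deg) = 4.944744 rad
AF = |sin(4*4.944744/2) / (4*sin(4.944744/2))| = 0.1806

0.1806


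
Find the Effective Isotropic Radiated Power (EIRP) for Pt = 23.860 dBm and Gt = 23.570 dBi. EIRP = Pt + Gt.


EIRP = Pt + Gt = 23.860 + 23.570 = 47.43 dBm

47.43 dBm


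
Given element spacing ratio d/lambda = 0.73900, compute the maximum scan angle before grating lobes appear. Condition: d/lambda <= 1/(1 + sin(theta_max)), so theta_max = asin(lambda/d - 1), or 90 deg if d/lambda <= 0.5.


lambda/d - 1 = 1/0.73900 - 1 = 0.3531800
theta_max = asin(0.3531800) = 20.68 deg

20.68 deg


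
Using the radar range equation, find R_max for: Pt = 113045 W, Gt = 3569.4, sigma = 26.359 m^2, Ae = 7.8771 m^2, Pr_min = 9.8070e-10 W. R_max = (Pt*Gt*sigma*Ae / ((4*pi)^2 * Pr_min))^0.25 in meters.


R^4 = 113045*3569.4*26.359*7.8771 / ((4*pi)^2 * 9.8070e-10) = 5.409859e+17
R_max = 5.409859e+17^0.25 = 27120 m

27120 m


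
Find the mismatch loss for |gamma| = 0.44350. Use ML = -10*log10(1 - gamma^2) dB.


ML = -10 * log10(1 - 0.44350^2) = -10 * log10(0.80330775) = 0.9512 dB

0.9512 dB


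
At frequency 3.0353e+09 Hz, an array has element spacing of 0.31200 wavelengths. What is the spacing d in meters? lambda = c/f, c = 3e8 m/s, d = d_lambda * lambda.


lambda = c / f = 3.0000e+08 / 3.0353e+09 = 0.09883702 m
d = 0.31200 * 0.09883702 = 0.03084 m

0.03084 m


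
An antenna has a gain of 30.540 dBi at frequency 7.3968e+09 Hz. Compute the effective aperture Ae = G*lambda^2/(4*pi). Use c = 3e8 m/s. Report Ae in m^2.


lambda = c / f = 3.0000e+08 / 7.3968e+09 = 0.04055808 m
G_linear = 10^(30.540/10) = 1132.400
Ae = G_linear * lambda^2 / (4*pi) = 1132.400 * 0.04055808^2 / (4*pi) = 0.1482 m^2

0.1482 m^2


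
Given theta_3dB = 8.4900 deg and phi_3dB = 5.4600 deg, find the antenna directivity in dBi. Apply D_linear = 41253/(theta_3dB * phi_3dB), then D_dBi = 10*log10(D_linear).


D_linear = 41253 / (8.4900 * 5.4600) = 889.9287
D_dBi = 10 * log10(889.9287) = 29.49 dBi

29.49 dBi


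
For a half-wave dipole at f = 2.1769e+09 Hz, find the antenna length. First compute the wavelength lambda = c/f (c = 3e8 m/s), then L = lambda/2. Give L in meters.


lambda = c / f = 3.0000e+08 / 2.1769e+09 = 0.1378106 m
L = lambda / 2 = 0.1378106 / 2 = 0.06891 m

0.06891 m


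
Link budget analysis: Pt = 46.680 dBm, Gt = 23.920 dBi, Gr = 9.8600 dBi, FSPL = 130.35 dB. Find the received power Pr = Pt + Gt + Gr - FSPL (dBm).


Pr = 46.680 + 23.920 + 9.8600 - 130.35 = -49.89 dBm

-49.89 dBm


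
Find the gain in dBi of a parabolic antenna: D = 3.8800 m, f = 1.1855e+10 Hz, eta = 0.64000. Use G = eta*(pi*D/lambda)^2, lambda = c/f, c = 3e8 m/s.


lambda = c / f = 3.0000e+08 / 1.1855e+10 = 0.02530578 m
G_linear = 0.64000 * (pi * 3.8800 / 0.02530578)^2 = 148492.2
G_dBi = 10 * log10(148492.2) = 51.72 dBi

51.72 dBi


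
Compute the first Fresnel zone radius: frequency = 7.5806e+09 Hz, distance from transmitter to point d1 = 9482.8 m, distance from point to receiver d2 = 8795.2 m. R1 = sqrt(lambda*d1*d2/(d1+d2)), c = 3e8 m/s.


lambda = c / f = 3.0000e+08 / 7.5806e+09 = 0.03957470 m
R1 = sqrt(0.03957470 * 9482.8 * 8795.2 / (9482.8 + 8795.2)) = 13.44 m

13.44 m


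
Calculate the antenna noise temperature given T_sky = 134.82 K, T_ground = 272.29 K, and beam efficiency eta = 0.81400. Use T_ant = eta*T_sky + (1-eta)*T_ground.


T_ant = 0.81400 * 134.82 + (1 - 0.81400) * 272.29 = 160.4 K

160.4 K


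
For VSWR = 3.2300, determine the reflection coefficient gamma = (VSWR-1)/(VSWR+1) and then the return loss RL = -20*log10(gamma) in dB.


gamma = (3.2300 - 1) / (3.2300 + 1) = 0.5271868
RL = -20 * log10(0.5271868) = 5.561 dB

5.561 dB


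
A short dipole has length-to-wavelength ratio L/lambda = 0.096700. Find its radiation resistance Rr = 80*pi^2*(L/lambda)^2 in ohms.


Rr = 80 * pi^2 * (0.096700)^2 = 80 * 9.869604 * 9.350890e-03 = 7.383 ohm

7.383 ohm


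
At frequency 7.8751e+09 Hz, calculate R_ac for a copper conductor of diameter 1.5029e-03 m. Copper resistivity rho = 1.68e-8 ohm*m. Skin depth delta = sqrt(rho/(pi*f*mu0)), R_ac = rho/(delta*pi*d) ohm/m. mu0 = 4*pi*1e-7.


delta = sqrt(1.68e-8 / (pi * 7.8751e+09 * 4*pi*1e-7)) = 7.351005e-07 m
R_ac = 1.68e-8 / (7.351005e-07 * pi * 1.5029e-03) = 4.840 ohm/m

4.840 ohm/m


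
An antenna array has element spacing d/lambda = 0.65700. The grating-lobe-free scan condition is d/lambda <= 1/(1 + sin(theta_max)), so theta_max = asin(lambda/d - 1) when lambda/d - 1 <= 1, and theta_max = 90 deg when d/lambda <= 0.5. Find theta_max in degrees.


lambda/d - 1 = 1/0.65700 - 1 = 0.5220700
theta_max = asin(0.5220700) = 31.47 deg

31.47 deg


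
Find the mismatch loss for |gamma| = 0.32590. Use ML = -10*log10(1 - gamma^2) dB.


ML = -10 * log10(1 - 0.32590^2) = -10 * log10(0.89378919) = 0.4876 dB

0.4876 dB


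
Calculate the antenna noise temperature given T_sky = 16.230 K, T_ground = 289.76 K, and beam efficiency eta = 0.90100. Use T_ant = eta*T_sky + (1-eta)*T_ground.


T_ant = 0.90100 * 16.230 + (1 - 0.90100) * 289.76 = 43.31 K

43.31 K


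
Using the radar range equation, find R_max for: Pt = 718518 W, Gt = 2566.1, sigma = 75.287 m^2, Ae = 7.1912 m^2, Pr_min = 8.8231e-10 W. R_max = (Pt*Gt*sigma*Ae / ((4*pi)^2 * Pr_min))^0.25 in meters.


R^4 = 718518*2566.1*75.287*7.1912 / ((4*pi)^2 * 8.8231e-10) = 7.164595e+18
R_max = 7.164595e+18^0.25 = 51737 m

51737 m


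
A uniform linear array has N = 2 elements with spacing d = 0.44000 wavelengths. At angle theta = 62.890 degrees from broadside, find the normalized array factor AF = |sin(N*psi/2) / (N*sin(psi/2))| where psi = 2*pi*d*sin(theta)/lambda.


psi = 2*pi*0.44000*sin(62.890 deg) = 2.460864 rad
AF = |sin(2*2.460864/2) / (2*sin(2.460864/2))| = 0.3338

0.3338


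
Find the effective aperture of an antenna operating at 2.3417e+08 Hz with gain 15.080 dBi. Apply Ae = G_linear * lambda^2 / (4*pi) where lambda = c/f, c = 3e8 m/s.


lambda = c / f = 3.0000e+08 / 2.3417e+08 = 1.281121 m
G_linear = 10^(15.080/10) = 32.21069
Ae = G_linear * lambda^2 / (4*pi) = 32.21069 * 1.281121^2 / (4*pi) = 4.207 m^2

4.207 m^2


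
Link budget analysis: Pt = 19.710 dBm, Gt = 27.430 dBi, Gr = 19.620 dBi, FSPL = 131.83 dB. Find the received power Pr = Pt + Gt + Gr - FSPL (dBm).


Pr = 19.710 + 27.430 + 19.620 - 131.83 = -65.07 dBm

-65.07 dBm


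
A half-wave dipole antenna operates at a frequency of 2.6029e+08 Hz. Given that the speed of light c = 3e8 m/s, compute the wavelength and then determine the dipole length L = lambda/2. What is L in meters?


lambda = c / f = 3.0000e+08 / 2.6029e+08 = 1.152561 m
L = lambda / 2 = 1.152561 / 2 = 0.5763 m

0.5763 m


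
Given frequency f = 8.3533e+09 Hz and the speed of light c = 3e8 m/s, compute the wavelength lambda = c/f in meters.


lambda = c / f = 3.0000e+08 / 8.3533e+09 = 0.03591 m

0.03591 m


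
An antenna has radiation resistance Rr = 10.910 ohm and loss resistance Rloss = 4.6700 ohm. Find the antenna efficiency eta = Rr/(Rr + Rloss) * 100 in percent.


eta = 10.910 / (10.910 + 4.6700) * 100 = 70.03%

70.03%


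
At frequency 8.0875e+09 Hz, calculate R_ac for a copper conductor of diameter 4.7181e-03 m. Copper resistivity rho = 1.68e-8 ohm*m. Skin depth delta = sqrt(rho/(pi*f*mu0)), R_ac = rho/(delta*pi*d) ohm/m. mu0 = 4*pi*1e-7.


delta = sqrt(1.68e-8 / (pi * 8.0875e+09 * 4*pi*1e-7)) = 7.253834e-07 m
R_ac = 1.68e-8 / (7.253834e-07 * pi * 4.7181e-03) = 1.563 ohm/m

1.563 ohm/m


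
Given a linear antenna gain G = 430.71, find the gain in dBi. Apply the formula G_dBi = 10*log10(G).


G_dBi = 10 * log10(430.71) = 26.34 dBi

26.34 dBi


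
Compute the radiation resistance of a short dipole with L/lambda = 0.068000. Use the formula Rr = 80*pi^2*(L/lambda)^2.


Rr = 80 * pi^2 * (0.068000)^2 = 80 * 9.869604 * 4.624000e-03 = 3.651 ohm

3.651 ohm


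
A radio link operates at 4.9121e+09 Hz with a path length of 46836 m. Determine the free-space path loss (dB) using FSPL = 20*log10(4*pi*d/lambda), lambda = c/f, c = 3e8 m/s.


lambda = c / f = 3.0000e+08 / 4.9121e+09 = 0.06107368 m
FSPL = 20 * log10(4*pi*46836/0.06107368) = 139.7 dB

139.7 dB


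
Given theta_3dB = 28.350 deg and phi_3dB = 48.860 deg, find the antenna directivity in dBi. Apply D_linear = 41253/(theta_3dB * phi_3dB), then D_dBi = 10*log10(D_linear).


D_linear = 41253 / (28.350 * 48.860) = 29.78167
D_dBi = 10 * log10(29.78167) = 14.74 dBi

14.74 dBi


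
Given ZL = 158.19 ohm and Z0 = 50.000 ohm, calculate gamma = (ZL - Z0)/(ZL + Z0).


gamma = (158.19 - 50.000) / (158.19 + 50.000) = 0.5197

0.5197


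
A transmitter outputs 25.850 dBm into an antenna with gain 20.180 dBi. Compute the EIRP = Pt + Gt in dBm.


EIRP = Pt + Gt = 25.850 + 20.180 = 46.03 dBm

46.03 dBm


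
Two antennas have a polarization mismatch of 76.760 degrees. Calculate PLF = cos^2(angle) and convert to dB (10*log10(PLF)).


PLF_linear = cos^2(76.760 deg) = 0.05245497
PLF_dB = 10 * log10(0.05245497) = -12.80 dB

-12.80 dB


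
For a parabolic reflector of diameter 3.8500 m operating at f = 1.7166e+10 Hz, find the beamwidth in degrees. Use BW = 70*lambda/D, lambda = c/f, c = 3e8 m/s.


lambda = c / f = 3.0000e+08 / 1.7166e+10 = 0.01747641 m
BW = 70 * 0.01747641 / 3.8500 = 0.3178 deg

0.3178 deg


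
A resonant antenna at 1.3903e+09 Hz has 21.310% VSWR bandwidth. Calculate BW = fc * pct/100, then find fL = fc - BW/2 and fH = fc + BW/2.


BW = 1.3903e+09 * 21.310/100 = 2.962729e+08 Hz
fL = 1.3903e+09 - 2.962729e+08/2 = 1.242e+09 Hz
fH = 1.3903e+09 + 2.962729e+08/2 = 1.538e+09 Hz

BW=2.963e+08 Hz, fL=1.242e+09 Hz, fH=1.538e+09 Hz


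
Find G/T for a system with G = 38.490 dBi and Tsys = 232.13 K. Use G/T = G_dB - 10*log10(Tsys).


G/T = 38.490 - 10*log10(232.13) = 38.490 - 23.65731 = 14.83 dB/K

14.83 dB/K


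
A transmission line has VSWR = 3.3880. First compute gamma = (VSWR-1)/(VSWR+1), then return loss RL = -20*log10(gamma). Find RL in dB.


gamma = (3.3880 - 1) / (3.3880 + 1) = 0.5442115
RL = -20 * log10(0.5442115) = 5.285 dB

5.285 dB


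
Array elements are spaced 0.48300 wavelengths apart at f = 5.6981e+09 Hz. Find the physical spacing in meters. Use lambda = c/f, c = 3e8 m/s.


lambda = c / f = 3.0000e+08 / 5.6981e+09 = 0.05264913 m
d = 0.48300 * 0.05264913 = 0.02543 m

0.02543 m


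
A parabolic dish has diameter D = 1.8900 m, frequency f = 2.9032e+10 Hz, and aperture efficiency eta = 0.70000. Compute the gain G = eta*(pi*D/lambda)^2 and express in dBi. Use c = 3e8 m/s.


lambda = c / f = 3.0000e+08 / 2.9032e+10 = 0.01033343 m
G_linear = 0.70000 * (pi * 1.8900 / 0.01033343)^2 = 231117.3
G_dBi = 10 * log10(231117.3) = 53.64 dBi

53.64 dBi


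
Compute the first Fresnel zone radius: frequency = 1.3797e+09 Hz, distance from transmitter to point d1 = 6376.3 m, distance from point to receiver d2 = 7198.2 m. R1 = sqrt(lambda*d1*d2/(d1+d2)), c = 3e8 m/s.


lambda = c / f = 3.0000e+08 / 1.3797e+09 = 0.2174386 m
R1 = sqrt(0.2174386 * 6376.3 * 7198.2 / (6376.3 + 7198.2)) = 27.11 m

27.11 m


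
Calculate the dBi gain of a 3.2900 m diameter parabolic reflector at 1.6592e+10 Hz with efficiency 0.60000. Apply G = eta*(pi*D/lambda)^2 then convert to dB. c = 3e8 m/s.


lambda = c / f = 3.0000e+08 / 1.6592e+10 = 0.01808100 m
G_linear = 0.60000 * (pi * 3.2900 / 0.01808100)^2 = 196064.0
G_dBi = 10 * log10(196064.0) = 52.92 dBi

52.92 dBi


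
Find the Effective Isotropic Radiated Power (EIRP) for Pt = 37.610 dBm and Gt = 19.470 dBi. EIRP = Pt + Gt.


EIRP = Pt + Gt = 37.610 + 19.470 = 57.08 dBm

57.08 dBm


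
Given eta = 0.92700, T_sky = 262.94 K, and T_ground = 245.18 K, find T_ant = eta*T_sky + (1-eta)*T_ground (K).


T_ant = 0.92700 * 262.94 + (1 - 0.92700) * 245.18 = 261.6 K

261.6 K


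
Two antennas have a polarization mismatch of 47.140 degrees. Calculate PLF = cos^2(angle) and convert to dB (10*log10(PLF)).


PLF_linear = cos^2(47.140 deg) = 0.4626847
PLF_dB = 10 * log10(0.4626847) = -3.347 dB

-3.347 dB


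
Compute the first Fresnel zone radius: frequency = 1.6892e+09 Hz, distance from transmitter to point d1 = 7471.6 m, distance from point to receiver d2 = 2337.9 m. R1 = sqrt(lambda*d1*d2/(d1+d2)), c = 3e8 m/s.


lambda = c / f = 3.0000e+08 / 1.6892e+09 = 0.1775989 m
R1 = sqrt(0.1775989 * 7471.6 * 2337.9 / (7471.6 + 2337.9)) = 17.78 m

17.78 m


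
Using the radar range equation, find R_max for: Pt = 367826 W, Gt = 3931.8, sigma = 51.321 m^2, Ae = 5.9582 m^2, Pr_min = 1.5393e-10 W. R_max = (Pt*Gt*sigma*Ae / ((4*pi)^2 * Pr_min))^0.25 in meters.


R^4 = 367826*3931.8*51.321*5.9582 / ((4*pi)^2 * 1.5393e-10) = 1.819286e+19
R_max = 1.819286e+19^0.25 = 65309 m

65309 m


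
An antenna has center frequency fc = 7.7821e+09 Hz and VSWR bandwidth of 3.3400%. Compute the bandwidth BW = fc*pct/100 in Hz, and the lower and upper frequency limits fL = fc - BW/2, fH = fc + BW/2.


BW = 7.7821e+09 * 3.3400/100 = 2.599221e+08 Hz
fL = 7.7821e+09 - 2.599221e+08/2 = 7.652e+09 Hz
fH = 7.7821e+09 + 2.599221e+08/2 = 7.912e+09 Hz

BW=2.599e+08 Hz, fL=7.652e+09 Hz, fH=7.912e+09 Hz


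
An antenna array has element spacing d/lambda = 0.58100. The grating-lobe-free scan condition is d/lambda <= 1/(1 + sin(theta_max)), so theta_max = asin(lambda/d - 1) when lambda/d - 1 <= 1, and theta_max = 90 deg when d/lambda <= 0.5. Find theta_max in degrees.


lambda/d - 1 = 1/0.58100 - 1 = 0.7211704
theta_max = asin(0.7211704) = 46.15 deg

46.15 deg


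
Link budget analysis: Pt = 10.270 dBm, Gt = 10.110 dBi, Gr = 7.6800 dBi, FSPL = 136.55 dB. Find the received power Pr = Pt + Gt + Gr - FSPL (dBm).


Pr = 10.270 + 10.110 + 7.6800 - 136.55 = -108.49 dBm

-108.49 dBm


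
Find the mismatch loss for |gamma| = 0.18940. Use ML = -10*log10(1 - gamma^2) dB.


ML = -10 * log10(1 - 0.18940^2) = -10 * log10(0.96412764) = 0.1587 dB

0.1587 dB


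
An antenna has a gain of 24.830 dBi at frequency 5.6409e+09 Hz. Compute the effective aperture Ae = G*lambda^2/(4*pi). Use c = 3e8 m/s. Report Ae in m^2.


lambda = c / f = 3.0000e+08 / 5.6409e+09 = 0.05318300 m
G_linear = 10^(24.830/10) = 304.0885
Ae = G_linear * lambda^2 / (4*pi) = 304.0885 * 0.05318300^2 / (4*pi) = 0.06844 m^2

0.06844 m^2


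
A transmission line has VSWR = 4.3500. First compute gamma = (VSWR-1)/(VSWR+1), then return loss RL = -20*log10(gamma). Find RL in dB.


gamma = (4.3500 - 1) / (4.3500 + 1) = 0.6261682
RL = -20 * log10(0.6261682) = 4.066 dB

4.066 dB


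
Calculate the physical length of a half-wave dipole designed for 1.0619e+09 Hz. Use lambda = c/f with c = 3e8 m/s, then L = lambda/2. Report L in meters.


lambda = c / f = 3.0000e+08 / 1.0619e+09 = 0.2825125 m
L = lambda / 2 = 0.2825125 / 2 = 0.1413 m

0.1413 m


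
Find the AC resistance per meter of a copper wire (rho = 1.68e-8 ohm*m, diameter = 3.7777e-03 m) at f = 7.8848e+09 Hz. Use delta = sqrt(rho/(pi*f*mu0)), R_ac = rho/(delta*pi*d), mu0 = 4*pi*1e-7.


delta = sqrt(1.68e-8 / (pi * 7.8848e+09 * 4*pi*1e-7)) = 7.346482e-07 m
R_ac = 1.68e-8 / (7.346482e-07 * pi * 3.7777e-03) = 1.927 ohm/m

1.927 ohm/m


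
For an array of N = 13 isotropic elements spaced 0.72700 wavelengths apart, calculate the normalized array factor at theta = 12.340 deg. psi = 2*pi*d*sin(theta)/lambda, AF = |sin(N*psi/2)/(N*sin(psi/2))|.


psi = 2*pi*0.72700*sin(12.340 deg) = 0.9762119 rad
AF = |sin(13*0.9762119/2) / (13*sin(0.9762119/2))| = 0.01019

0.01019


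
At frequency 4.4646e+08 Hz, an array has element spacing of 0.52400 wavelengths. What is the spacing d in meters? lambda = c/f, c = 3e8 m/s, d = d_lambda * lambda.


lambda = c / f = 3.0000e+08 / 4.4646e+08 = 0.6719527 m
d = 0.52400 * 0.6719527 = 0.3521 m

0.3521 m


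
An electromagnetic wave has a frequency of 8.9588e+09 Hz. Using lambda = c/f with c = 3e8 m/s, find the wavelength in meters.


lambda = c / f = 3.0000e+08 / 8.9588e+09 = 0.03349 m

0.03349 m


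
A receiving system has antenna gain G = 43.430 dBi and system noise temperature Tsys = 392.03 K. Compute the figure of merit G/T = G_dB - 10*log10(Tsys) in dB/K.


G/T = 43.430 - 10*log10(392.03) = 43.430 - 25.93319 = 17.50 dB/K

17.50 dB/K


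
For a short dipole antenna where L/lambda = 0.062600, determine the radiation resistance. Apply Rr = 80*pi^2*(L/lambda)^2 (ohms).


Rr = 80 * pi^2 * (0.062600)^2 = 80 * 9.869604 * 3.918760e-03 = 3.094 ohm

3.094 ohm


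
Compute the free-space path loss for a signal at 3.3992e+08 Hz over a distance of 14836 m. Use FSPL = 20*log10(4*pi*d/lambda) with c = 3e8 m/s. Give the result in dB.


lambda = c / f = 3.0000e+08 / 3.3992e+08 = 0.8825606 m
FSPL = 20 * log10(4*pi*14836/0.8825606) = 106.5 dB

106.5 dB


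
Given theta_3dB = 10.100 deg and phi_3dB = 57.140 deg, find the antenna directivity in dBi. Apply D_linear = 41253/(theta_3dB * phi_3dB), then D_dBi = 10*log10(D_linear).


D_linear = 41253 / (10.100 * 57.140) = 71.48154
D_dBi = 10 * log10(71.48154) = 18.54 dBi

18.54 dBi


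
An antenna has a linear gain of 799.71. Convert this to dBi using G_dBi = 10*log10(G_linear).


G_dBi = 10 * log10(799.71) = 29.03 dBi

29.03 dBi


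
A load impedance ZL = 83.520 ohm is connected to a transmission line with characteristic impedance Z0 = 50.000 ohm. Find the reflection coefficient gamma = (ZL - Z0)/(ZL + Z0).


gamma = (83.520 - 50.000) / (83.520 + 50.000) = 0.2510

0.2510


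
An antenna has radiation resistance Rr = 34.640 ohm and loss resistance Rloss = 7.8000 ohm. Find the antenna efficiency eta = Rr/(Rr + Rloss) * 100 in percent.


eta = 34.640 / (34.640 + 7.8000) * 100 = 81.62%

81.62%


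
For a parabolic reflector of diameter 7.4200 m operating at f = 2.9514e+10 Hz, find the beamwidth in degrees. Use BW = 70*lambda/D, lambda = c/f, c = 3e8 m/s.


lambda = c / f = 3.0000e+08 / 2.9514e+10 = 0.01016467 m
BW = 70 * 0.01016467 / 7.4200 = 0.09589 deg

0.09589 deg


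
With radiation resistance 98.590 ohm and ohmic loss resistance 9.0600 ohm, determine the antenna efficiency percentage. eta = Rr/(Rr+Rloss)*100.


eta = 98.590 / (98.590 + 9.0600) * 100 = 91.58%

91.58%


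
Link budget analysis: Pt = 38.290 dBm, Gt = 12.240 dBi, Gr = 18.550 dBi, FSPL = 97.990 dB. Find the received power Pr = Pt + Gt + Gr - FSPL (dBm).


Pr = 38.290 + 12.240 + 18.550 - 97.990 = -28.91 dBm

-28.91 dBm


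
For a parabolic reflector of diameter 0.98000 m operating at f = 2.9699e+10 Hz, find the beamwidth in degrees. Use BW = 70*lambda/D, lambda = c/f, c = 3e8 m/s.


lambda = c / f = 3.0000e+08 / 2.9699e+10 = 0.01010135 m
BW = 70 * 0.01010135 / 0.98000 = 0.7215 deg

0.7215 deg


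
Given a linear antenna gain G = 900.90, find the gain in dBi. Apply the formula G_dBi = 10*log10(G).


G_dBi = 10 * log10(900.90) = 29.55 dBi

29.55 dBi


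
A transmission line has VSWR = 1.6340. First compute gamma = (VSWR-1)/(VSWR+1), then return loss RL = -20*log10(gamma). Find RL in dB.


gamma = (1.6340 - 1) / (1.6340 + 1) = 0.2406986
RL = -20 * log10(0.2406986) = 12.37 dB

12.37 dB


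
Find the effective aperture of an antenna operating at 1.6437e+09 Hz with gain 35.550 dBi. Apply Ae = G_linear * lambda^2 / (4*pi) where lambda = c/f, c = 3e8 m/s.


lambda = c / f = 3.0000e+08 / 1.6437e+09 = 0.1825151 m
G_linear = 10^(35.550/10) = 3589.219
Ae = G_linear * lambda^2 / (4*pi) = 3589.219 * 0.1825151^2 / (4*pi) = 9.515 m^2

9.515 m^2


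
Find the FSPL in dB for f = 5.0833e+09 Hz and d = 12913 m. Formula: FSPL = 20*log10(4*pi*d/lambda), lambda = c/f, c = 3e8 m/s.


lambda = c / f = 3.0000e+08 / 5.0833e+09 = 0.05901678 m
FSPL = 20 * log10(4*pi*12913/0.05901678) = 128.8 dB

128.8 dB


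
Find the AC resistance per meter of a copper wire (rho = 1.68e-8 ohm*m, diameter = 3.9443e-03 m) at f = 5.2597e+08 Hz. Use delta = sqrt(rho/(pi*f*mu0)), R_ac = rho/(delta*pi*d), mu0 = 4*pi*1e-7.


delta = sqrt(1.68e-8 / (pi * 5.2597e+08 * 4*pi*1e-7)) = 2.844424e-06 m
R_ac = 1.68e-8 / (2.844424e-06 * pi * 3.9443e-03) = 0.4766 ohm/m

0.4766 ohm/m


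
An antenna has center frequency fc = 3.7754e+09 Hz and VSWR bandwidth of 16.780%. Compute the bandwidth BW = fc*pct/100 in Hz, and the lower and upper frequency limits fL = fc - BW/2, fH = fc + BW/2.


BW = 3.7754e+09 * 16.780/100 = 6.335121e+08 Hz
fL = 3.7754e+09 - 6.335121e+08/2 = 3.459e+09 Hz
fH = 3.7754e+09 + 6.335121e+08/2 = 4.092e+09 Hz

BW=6.335e+08 Hz, fL=3.459e+09 Hz, fH=4.092e+09 Hz


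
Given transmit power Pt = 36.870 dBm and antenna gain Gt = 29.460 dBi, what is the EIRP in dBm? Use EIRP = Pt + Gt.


EIRP = Pt + Gt = 36.870 + 29.460 = 66.33 dBm

66.33 dBm


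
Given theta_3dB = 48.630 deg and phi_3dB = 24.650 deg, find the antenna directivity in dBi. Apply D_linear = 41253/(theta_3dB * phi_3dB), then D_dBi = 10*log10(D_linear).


D_linear = 41253 / (48.630 * 24.650) = 34.41394
D_dBi = 10 * log10(34.41394) = 15.37 dBi

15.37 dBi


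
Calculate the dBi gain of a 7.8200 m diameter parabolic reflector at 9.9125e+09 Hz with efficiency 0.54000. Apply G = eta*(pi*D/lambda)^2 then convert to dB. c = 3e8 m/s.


lambda = c / f = 3.0000e+08 / 9.9125e+09 = 0.03026482 m
G_linear = 0.54000 * (pi * 7.8200 / 0.03026482)^2 = 355820.4
G_dBi = 10 * log10(355820.4) = 55.51 dBi

55.51 dBi


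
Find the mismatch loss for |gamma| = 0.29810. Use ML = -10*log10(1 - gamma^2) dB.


ML = -10 * log10(1 - 0.29810^2) = -10 * log10(0.91113639) = 0.4042 dB

0.4042 dB


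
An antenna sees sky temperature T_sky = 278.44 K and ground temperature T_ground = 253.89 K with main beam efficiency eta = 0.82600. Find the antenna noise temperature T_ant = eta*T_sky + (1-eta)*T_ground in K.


T_ant = 0.82600 * 278.44 + (1 - 0.82600) * 253.89 = 274.2 K

274.2 K


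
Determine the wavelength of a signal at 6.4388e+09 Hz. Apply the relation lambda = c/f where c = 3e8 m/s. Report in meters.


lambda = c / f = 3.0000e+08 / 6.4388e+09 = 0.04659 m

0.04659 m


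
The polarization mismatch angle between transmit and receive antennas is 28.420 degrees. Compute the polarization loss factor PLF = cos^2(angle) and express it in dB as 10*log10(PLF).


PLF_linear = cos^2(28.420 deg) = 0.7734895
PLF_dB = 10 * log10(0.7734895) = -1.115 dB

-1.115 dB


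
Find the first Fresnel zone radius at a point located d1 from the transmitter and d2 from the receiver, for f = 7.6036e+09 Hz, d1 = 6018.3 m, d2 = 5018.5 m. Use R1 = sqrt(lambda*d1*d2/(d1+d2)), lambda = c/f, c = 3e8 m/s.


lambda = c / f = 3.0000e+08 / 7.6036e+09 = 0.03945500 m
R1 = sqrt(0.03945500 * 6018.3 * 5018.5 / (6018.3 + 5018.5)) = 10.39 m

10.39 m


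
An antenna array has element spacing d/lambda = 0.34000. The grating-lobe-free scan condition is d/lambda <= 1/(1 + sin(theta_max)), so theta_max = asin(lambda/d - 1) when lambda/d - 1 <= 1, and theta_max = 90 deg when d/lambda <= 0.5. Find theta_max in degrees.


lambda/d - 1 = 1/0.34000 - 1 = 1.941176 >= 1
d/lambda <= 0.5, so the array can scan to endfire without grating lobes: theta_max = 90 deg

90 deg


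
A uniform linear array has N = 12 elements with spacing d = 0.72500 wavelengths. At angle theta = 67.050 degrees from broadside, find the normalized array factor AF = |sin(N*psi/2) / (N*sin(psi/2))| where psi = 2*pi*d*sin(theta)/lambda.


psi = 2*pi*0.72500*sin(67.050 deg) = 4.194736 rad
AF = |sin(12*4.194736/2) / (12*sin(4.194736/2))| = 3.438e-03

3.438e-03


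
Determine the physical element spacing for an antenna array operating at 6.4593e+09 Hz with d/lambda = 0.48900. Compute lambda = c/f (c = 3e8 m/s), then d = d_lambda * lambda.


lambda = c / f = 3.0000e+08 / 6.4593e+09 = 0.04644466 m
d = 0.48900 * 0.04644466 = 0.02271 m

0.02271 m


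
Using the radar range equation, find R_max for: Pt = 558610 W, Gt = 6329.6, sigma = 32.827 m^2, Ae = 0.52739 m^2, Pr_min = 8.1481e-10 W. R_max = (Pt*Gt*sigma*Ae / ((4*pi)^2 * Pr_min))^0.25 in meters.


R^4 = 558610*6329.6*32.827*0.52739 / ((4*pi)^2 * 8.1481e-10) = 4.757425e+17
R_max = 4.757425e+17^0.25 = 26263 m

26263 m


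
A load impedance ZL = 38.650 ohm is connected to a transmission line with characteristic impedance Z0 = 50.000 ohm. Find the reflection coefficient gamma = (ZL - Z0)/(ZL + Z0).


gamma = (38.650 - 50.000) / (38.650 + 50.000) = -0.1280

-0.1280


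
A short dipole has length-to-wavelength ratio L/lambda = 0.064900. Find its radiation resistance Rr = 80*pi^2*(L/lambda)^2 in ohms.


Rr = 80 * pi^2 * (0.064900)^2 = 80 * 9.869604 * 4.212010e-03 = 3.326 ohm

3.326 ohm


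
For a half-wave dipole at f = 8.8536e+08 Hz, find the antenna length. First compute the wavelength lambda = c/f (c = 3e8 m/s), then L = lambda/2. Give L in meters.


lambda = c / f = 3.0000e+08 / 8.8536e+08 = 0.3388452 m
L = lambda / 2 = 0.3388452 / 2 = 0.1694 m

0.1694 m


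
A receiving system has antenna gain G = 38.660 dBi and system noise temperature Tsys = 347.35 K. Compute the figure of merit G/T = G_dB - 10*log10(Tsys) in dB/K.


G/T = 38.660 - 10*log10(347.35) = 38.660 - 25.40767 = 13.25 dB/K

13.25 dB/K


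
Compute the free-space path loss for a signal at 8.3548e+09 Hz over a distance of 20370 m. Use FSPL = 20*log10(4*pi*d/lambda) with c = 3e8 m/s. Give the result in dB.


lambda = c / f = 3.0000e+08 / 8.3548e+09 = 0.03590750 m
FSPL = 20 * log10(4*pi*20370/0.03590750) = 137.1 dB

137.1 dB


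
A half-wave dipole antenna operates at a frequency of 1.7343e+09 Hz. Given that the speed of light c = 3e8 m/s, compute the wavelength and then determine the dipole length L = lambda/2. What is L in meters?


lambda = c / f = 3.0000e+08 / 1.7343e+09 = 0.1729805 m
L = lambda / 2 = 0.1729805 / 2 = 0.08649 m

0.08649 m


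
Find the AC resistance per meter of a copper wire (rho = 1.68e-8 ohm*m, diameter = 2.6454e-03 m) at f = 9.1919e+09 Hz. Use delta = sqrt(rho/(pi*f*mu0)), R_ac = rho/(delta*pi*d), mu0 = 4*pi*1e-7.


delta = sqrt(1.68e-8 / (pi * 9.1919e+09 * 4*pi*1e-7)) = 6.804123e-07 m
R_ac = 1.68e-8 / (6.804123e-07 * pi * 2.6454e-03) = 2.971 ohm/m

2.971 ohm/m


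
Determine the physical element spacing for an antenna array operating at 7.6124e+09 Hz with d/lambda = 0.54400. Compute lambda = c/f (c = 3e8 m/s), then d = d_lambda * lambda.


lambda = c / f = 3.0000e+08 / 7.6124e+09 = 0.03940938 m
d = 0.54400 * 0.03940938 = 0.02144 m

0.02144 m


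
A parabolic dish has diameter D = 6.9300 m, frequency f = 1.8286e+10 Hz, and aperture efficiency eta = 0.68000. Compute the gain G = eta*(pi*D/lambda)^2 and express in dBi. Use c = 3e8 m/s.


lambda = c / f = 3.0000e+08 / 1.8286e+10 = 0.01640599 m
G_linear = 0.68000 * (pi * 6.9300 / 0.01640599)^2 = 1.197485e+06
G_dBi = 10 * log10(1.197485e+06) = 60.78 dBi

60.78 dBi


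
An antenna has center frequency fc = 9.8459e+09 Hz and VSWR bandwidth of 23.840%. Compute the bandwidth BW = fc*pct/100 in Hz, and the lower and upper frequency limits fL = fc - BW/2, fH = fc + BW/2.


BW = 9.8459e+09 * 23.840/100 = 2.347263e+09 Hz
fL = 9.8459e+09 - 2.347263e+09/2 = 8.672e+09 Hz
fH = 9.8459e+09 + 2.347263e+09/2 = 1.102e+10 Hz

BW=2.347e+09 Hz, fL=8.672e+09 Hz, fH=1.102e+10 Hz


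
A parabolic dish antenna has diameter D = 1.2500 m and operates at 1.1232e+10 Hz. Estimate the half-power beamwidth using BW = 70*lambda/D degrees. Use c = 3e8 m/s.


lambda = c / f = 3.0000e+08 / 1.1232e+10 = 0.02670940 m
BW = 70 * 0.02670940 / 1.2500 = 1.496 deg

1.496 deg


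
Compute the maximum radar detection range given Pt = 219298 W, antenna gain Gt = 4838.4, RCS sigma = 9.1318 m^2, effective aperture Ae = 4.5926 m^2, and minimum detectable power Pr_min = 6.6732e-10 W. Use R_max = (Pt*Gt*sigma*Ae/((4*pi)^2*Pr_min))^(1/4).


R^4 = 219298*4838.4*9.1318*4.5926 / ((4*pi)^2 * 6.6732e-10) = 4.222772e+17
R_max = 4.222772e+17^0.25 = 25492 m

25492 m


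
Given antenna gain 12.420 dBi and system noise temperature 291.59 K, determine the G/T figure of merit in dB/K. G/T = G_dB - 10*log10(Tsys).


G/T = 12.420 - 10*log10(291.59) = 12.420 - 24.64773 = -12.23 dB/K

-12.23 dB/K


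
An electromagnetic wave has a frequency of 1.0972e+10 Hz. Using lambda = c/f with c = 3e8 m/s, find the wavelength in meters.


lambda = c / f = 3.0000e+08 / 1.0972e+10 = 0.02734 m

0.02734 m


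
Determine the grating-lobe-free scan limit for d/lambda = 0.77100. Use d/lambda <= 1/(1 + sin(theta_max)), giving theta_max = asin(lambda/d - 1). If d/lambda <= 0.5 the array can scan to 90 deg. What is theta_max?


lambda/d - 1 = 1/0.77100 - 1 = 0.2970169
theta_max = asin(0.2970169) = 17.28 deg

17.28 deg


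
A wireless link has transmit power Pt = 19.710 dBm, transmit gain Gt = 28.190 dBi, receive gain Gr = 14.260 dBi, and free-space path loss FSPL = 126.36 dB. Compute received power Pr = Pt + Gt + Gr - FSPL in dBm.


Pr = 19.710 + 28.190 + 14.260 - 126.36 = -64.20 dBm

-64.20 dBm


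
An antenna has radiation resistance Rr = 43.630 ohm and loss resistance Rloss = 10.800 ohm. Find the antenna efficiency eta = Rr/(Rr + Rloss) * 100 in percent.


eta = 43.630 / (43.630 + 10.800) * 100 = 80.16%

80.16%


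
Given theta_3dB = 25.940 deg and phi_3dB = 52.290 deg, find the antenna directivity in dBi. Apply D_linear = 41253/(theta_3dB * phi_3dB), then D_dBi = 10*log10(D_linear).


D_linear = 41253 / (25.940 * 52.290) = 30.41354
D_dBi = 10 * log10(30.41354) = 14.83 dBi

14.83 dBi


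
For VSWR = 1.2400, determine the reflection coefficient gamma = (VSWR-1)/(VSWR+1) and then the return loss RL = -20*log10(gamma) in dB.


gamma = (1.2400 - 1) / (1.2400 + 1) = 0.1071429
RL = -20 * log10(0.1071429) = 19.40 dB

19.40 dB


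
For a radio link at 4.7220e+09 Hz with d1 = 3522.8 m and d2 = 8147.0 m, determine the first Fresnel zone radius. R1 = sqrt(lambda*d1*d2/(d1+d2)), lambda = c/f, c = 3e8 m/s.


lambda = c / f = 3.0000e+08 / 4.7220e+09 = 0.06353240 m
R1 = sqrt(0.06353240 * 3522.8 * 8147.0 / (3522.8 + 8147.0)) = 12.50 m

12.50 m


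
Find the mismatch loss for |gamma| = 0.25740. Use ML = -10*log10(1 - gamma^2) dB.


ML = -10 * log10(1 - 0.25740^2) = -10 * log10(0.93374524) = 0.2977 dB

0.2977 dB


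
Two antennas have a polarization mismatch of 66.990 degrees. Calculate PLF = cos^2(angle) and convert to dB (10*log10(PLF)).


PLF_linear = cos^2(66.990 deg) = 0.1527964
PLF_dB = 10 * log10(0.1527964) = -8.159 dB

-8.159 dB


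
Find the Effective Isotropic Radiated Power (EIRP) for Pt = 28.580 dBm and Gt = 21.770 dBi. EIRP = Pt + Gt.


EIRP = Pt + Gt = 28.580 + 21.770 = 50.35 dBm

50.35 dBm


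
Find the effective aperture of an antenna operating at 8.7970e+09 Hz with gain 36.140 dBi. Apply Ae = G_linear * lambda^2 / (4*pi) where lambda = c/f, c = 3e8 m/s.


lambda = c / f = 3.0000e+08 / 8.7970e+09 = 0.03410253 m
G_linear = 10^(36.140/10) = 4111.497
Ae = G_linear * lambda^2 / (4*pi) = 4111.497 * 0.03410253^2 / (4*pi) = 0.3805 m^2

0.3805 m^2


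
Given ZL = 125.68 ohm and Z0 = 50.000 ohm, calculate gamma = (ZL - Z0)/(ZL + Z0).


gamma = (125.68 - 50.000) / (125.68 + 50.000) = 0.4308

0.4308


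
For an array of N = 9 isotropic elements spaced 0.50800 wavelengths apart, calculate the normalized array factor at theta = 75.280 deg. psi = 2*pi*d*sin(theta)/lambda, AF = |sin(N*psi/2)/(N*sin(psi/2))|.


psi = 2*pi*0.50800*sin(75.280 deg) = 3.087099 rad
AF = |sin(9*3.087099/2) / (9*sin(3.087099/2))| = 0.1078

0.1078


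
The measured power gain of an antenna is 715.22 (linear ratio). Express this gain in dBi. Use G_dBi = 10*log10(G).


G_dBi = 10 * log10(715.22) = 28.54 dBi

28.54 dBi


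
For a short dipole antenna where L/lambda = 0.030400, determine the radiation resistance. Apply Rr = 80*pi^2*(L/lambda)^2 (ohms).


Rr = 80 * pi^2 * (0.030400)^2 = 80 * 9.869604 * 9.241600e-04 = 0.7297 ohm

0.7297 ohm


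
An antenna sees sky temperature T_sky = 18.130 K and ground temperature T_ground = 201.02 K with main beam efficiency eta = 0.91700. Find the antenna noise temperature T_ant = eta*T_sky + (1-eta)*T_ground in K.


T_ant = 0.91700 * 18.130 + (1 - 0.91700) * 201.02 = 33.31 K

33.31 K


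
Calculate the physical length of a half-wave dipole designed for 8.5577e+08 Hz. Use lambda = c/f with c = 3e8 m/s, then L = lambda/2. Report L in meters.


lambda = c / f = 3.0000e+08 / 8.5577e+08 = 0.3505615 m
L = lambda / 2 = 0.3505615 / 2 = 0.1753 m

0.1753 m


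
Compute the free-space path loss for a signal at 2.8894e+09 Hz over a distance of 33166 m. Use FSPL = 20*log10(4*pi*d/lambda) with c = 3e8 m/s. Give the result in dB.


lambda = c / f = 3.0000e+08 / 2.8894e+09 = 0.1038278 m
FSPL = 20 * log10(4*pi*33166/0.1038278) = 132.1 dB

132.1 dB


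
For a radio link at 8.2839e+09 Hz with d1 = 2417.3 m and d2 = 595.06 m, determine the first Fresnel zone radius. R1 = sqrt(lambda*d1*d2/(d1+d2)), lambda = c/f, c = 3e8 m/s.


lambda = c / f = 3.0000e+08 / 8.2839e+09 = 0.03621483 m
R1 = sqrt(0.03621483 * 2417.3 * 595.06 / (2417.3 + 595.06)) = 4.158 m

4.158 m


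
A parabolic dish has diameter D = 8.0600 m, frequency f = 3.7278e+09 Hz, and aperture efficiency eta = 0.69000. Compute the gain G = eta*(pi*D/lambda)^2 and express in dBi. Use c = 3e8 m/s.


lambda = c / f = 3.0000e+08 / 3.7278e+09 = 0.08047642 m
G_linear = 0.69000 * (pi * 8.0600 / 0.08047642)^2 = 68309.58
G_dBi = 10 * log10(68309.58) = 48.34 dBi

48.34 dBi


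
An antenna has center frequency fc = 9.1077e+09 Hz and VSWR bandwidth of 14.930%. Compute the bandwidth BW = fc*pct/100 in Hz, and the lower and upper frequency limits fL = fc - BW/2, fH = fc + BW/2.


BW = 9.1077e+09 * 14.930/100 = 1.359780e+09 Hz
fL = 9.1077e+09 - 1.359780e+09/2 = 8.428e+09 Hz
fH = 9.1077e+09 + 1.359780e+09/2 = 9.788e+09 Hz

BW=1.360e+09 Hz, fL=8.428e+09 Hz, fH=9.788e+09 Hz


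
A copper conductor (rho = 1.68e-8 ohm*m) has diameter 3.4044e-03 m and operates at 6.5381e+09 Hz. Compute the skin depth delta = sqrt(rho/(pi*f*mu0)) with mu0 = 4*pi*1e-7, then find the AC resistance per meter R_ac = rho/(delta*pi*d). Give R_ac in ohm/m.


delta = sqrt(1.68e-8 / (pi * 6.5381e+09 * 4*pi*1e-7)) = 8.067686e-07 m
R_ac = 1.68e-8 / (8.067686e-07 * pi * 3.4044e-03) = 1.947 ohm/m

1.947 ohm/m


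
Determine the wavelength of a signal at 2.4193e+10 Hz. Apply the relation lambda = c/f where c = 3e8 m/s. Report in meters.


lambda = c / f = 3.0000e+08 / 2.4193e+10 = 0.01240 m

0.01240 m
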